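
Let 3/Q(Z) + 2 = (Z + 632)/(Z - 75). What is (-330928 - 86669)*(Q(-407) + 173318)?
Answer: -86055740524632/1189 ≈ -7.2377e+10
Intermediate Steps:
Q(Z) = 3/(-2 + (632 + Z)/(-75 + Z)) (Q(Z) = 3/(-2 + (Z + 632)/(Z - 75)) = 3/(-2 + (632 + Z)/(-75 + Z)))
(-330928 - 86669)*(Q(-407) + 173318) = (-330928 - 86669)*(3*(75 - 1*(-407))/(-782 - 407) + 173318) = -417597*(3*(75 + 407)/(-1189) + 173318) = -417597*(3*(-1/1189)*482 + 173318) = -417597*(-1446/1189 + 173318) = -417597*206073656/1189 = -86055740524632/1189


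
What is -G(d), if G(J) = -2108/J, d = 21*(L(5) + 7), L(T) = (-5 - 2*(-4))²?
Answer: 527/84 ≈ 6.2738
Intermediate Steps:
L(T) = 9 (L(T) = (-5 + 8)² = 3² = 9)
d = 336 (d = 21*(9 + 7) = 21*16 = 336)
-G(d) = -(-2108)/336 = -1*(-527/84) = 527/84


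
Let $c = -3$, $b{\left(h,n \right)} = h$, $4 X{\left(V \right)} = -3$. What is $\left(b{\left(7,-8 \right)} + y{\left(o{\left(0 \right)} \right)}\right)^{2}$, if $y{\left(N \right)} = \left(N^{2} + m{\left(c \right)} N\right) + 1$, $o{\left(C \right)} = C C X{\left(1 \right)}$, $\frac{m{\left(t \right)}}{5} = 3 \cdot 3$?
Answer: $64$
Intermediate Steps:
$X{\left(V \right)} = - \frac{3}{4}$ ($X{\left(V \right)} = \frac{1}{4} \left(-3\right) = - \frac{3}{4}$)
$m{\left(t \right)} = 45$ ($m{\left(t \right)} = 5 \cdot 3 \cdot 3 = 5 \cdot 9 = 45$)
$o{\left(C \right)} = - \frac{3 C^{2}}{4}$ ($o{\left(C \right)} = C C \left(- \frac{3}{4}\right) = C^{2} \left(- \frac{3}{4}\right) = - \frac{3 C^{2}}{4}$)
$y{\left(N \right)} = 1 + N^{2} + 45 N$ ($y{\left(N \right)} = \left(N^{2} + 45 N\right) + 1 = 1 + N^{2} + 45 N$)
$\left(b{\left(7,-8 \right)} + y{\left(o{\left(0 \right)} \right)}\right)^{2} = \left(7 + \left(1 + \left(- \frac{3 \cdot 0^{2}}{4}\right)^{2} + 45 \left(- \frac{3 \cdot 0^{2}}{4}\right)\right)\right)^{2} = \left(7 + \left(1 + \left(\left(- \frac{3}{4}\right) 0\right)^{2} + 45 \left(\left(- \frac{3}{4}\right) 0\right)\right)\right)^{2} = \left(7 + \left(1 + 0^{2} + 45 \cdot 0\right)\right)^{2} = \left(7 + \left(1 + 0 + 0\right)\right)^{2} = \left(7 + 1\right)^{2} = 8^{2} = 64$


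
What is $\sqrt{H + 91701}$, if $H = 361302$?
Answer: $\sqrt{453003} \approx 673.05$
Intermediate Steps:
$\sqrt{H + 91701} = \sqrt{361302 + 91701} = \sqrt{453003}$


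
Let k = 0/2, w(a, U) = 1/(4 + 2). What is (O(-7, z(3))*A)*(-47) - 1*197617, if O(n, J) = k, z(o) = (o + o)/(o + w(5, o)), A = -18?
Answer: -197617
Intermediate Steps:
w(a, U) = 1/6
k = 0 (k = 0*(1/2) = 0)
z(o) = 2*o/(1/6 + o) (z(o) = (o + o)/(o + 1/6) = (2*o)/(1/6 + o) = 2*o/(1/6 + o))
O(n, J) = 0
(O(-7, z(3))*A)*(-47) - 1*197617 = (0*(-18))*(-47) - 1*197617 = 0*(-47) - 197617 = 0 - 197617 = -197617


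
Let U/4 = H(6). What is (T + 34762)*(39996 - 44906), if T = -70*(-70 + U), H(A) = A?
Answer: -186491620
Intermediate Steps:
U = 24 (U = 4*6 = 24)
T = 3220 (T = -70*(-70 + 24) = -70*(-46) = 3220)
(T + 34762)*(39996 - 44906) = (3220 + 34762)*(39996 - 44906) = 37982*(-4910) = -186491620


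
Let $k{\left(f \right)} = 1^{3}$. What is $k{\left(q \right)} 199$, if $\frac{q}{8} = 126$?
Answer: $199$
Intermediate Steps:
$q = 1008$ ($q = 8 \cdot 126 = 1008$)
$k{\left(f \right)} = 1$
$k{\left(q \right)} 199 = 1 \cdot 199 = 199$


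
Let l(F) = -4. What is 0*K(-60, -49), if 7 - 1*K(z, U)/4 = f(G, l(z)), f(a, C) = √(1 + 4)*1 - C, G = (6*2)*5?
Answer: 0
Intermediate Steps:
G = 60 (G = 12*5 = 60)
f(a, C) = √5 - C (f(a, C) = √5*1 - C = √5 - C)
K(z, U) = 12 - 4*√5 (K(z, U) = 28 - 4*(√5 - 1*(-4)) = 28 - 4*(√5 + 4) = 28 - 4*(4 + √5) = 28 + (-16 - 4*√5) = 12 - 4*√5)
0*K(-60, -49) = 0*(12 - 4*√5) = 0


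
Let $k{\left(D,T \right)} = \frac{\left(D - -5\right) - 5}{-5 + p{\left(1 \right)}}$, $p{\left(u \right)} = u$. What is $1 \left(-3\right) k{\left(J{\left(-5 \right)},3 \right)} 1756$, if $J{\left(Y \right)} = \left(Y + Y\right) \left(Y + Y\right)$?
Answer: $131700$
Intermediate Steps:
$J{\left(Y \right)} = 4 Y^{2}$ ($J{\left(Y \right)} = 2 Y 2 Y = 4 Y^{2}$)
$k{\left(D,T \right)} = - \frac{D}{4}$ ($k{\left(D,T \right)} = \frac{\left(D - -5\right) - 5}{-5 + 1} = \frac{\left(D + 5\right) - 5}{-4} = \left(\left(5 + D\right) - 5\right) \left(- \frac{1}{4}\right) = D \left(- \frac{1}{4}\right) = - \frac{D}{4}$)
$1 \left(-3\right) k{\left(J{\left(-5 \right)},3 \right)} 1756 = 1 \left(-3\right) \left(- \frac{4 \left(-5\right)^{2}}{4}\right) 1756 = - 3 \left(- \frac{4 \cdot 25}{4}\right) 1756 = - 3 \left(\left(- \frac{1}{4}\right) 100\right) 1756 = \left(-3\right) \left(-25\right) 1756 = 75 \cdot 1756 = 131700$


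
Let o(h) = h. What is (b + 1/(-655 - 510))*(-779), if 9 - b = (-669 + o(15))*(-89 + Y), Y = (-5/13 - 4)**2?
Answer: 6997500649796/196885 ≈ 3.5541e+7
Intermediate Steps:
Y = 3249/169 (Y = (-5*1/13 - 4)**2 = (-5/13 - 4)**2 = (-57/13)**2 = 3249/169 ≈ 19.225)
b = -7710447/169 (b = 9 - (-669 + 15)*(-89 + 3249/169) = 9 - (-654)*(-11792)/169 = 9 - 1*7711968/169 = 9 - 7711968/169 = -7710447/169 ≈ -45624.)
(b + 1/(-655 - 510))*(-779) = (-7710447/169 + 1/(-655 - 510))*(-779) = (-7710447/169 + 1/(-1165))*(-779) = (-7710447/169 - 1/1165)*(-779) = -8982670924/196885*(-779) = 6997500649796/196885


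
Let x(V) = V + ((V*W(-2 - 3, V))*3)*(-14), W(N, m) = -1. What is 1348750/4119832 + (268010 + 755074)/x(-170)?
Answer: -1051268709847/7528992980 ≈ -139.63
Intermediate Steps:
x(V) = 43*V (x(V) = V + ((V*(-1))*3)*(-14) = V + (-V*3)*(-14) = V - 3*V*(-14) = V + 42*V = 43*V)
1348750/4119832 + (268010 + 755074)/x(-170) = 1348750/4119832 + (268010 + 755074)/((43*(-170))) = 1348750*(1/4119832) + 1023084/(-7310) = 674375/2059916 + 1023084*(-1/7310) = 674375/2059916 - 511542/3655 = -1051268709847/7528992980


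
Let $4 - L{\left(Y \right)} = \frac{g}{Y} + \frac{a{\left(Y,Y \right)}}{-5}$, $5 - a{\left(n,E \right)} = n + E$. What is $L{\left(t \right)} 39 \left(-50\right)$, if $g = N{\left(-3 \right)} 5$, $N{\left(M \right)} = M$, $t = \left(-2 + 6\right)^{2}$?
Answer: $\frac{7215}{8} \approx 901.88$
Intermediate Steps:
$t = 16$ ($t = 4^{2} = 16$)
$g = -15$ ($g = \left(-3\right) 5 = -15$)
$a{\left(n,E \right)} = 5 - E - n$ ($a{\left(n,E \right)} = 5 - \left(n + E\right) = 5 - \left(E + n\right) = 5 - E - n$)
$L{\left(Y \right)} = 5 + \frac{15}{Y} - \frac{2 Y}{5}$ ($L{\left(Y \right)} = 4 - \left(- \frac{15}{Y} + \frac{5 - Y - Y}{-5}\right) = 4 - \left(- \frac{15}{Y} + \left(5 - 2 Y\right) \left(- \frac{1}{5}\right)\right) = 4 - \left(- \frac{15}{Y} + \left(-1 + \frac{2 Y}{5}\right)\right) = 4 - \left(-1 - \frac{15}{Y} + \frac{2 Y}{5}\right) = 4 + \left(1 + \frac{15}{Y} - \frac{2 Y}{5}\right) = 5 + \frac{15}{Y} - \frac{2 Y}{5}$)
$L{\left(t \right)} 39 \left(-50\right) = \left(5 + \frac{15}{16} - \frac{32}{5}\right) 39 \left(-50\right) = \left(- \frac{37}{80}\right) 39 \left(-50\right) = \left(- \frac{1443}{80}\right) \left(-50\right) = \frac{7215}{8}$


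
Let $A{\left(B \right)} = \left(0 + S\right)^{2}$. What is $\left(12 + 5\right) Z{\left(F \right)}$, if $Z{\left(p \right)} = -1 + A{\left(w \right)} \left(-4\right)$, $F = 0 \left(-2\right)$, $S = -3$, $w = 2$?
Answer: $-629$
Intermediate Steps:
$A{\left(B \right)} = 9$ ($A{\left(B \right)} = \left(0 - 3\right)^{2} = \left(-3\right)^{2} = 9$)
$F = 0$
$Z{\left(p \right)} = -37$ ($Z{\left(p \right)} = -1 + 9 \left(-4\right) = -1 - 36 = -37$)
$\left(12 + 5\right) Z{\left(F \right)} = \left(12 + 5\right) \left(-37\right) = 17 \left(-37\right) = -629$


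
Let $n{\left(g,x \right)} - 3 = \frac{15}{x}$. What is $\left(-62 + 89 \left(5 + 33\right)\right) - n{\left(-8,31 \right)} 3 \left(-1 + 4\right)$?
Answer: $\frac{101948}{31} \approx 3288.6$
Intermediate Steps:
$n{\left(g,x \right)} = 3 + \frac{15}{x}$
$\left(-62 + 89 \left(5 + 33\right)\right) - n{\left(-8,31 \right)} 3 \left(-1 + 4\right) = \left(-62 + 89 \left(5 + 33\right)\right) - \left(3 + \frac{15}{31}\right) 3 \left(-1 + 4\right) = \left(-62 + 89 \cdot 38\right) - \left(3 + 15 \cdot \frac{1}{31}\right) 3 \cdot 3 = \left(-62 + 3382\right) - \left(3 + \frac{15}{31}\right) 9 = 3320 - \frac{108}{31} \cdot 9 = 3320 - \frac{972}{31} = \frac{101948}{31}$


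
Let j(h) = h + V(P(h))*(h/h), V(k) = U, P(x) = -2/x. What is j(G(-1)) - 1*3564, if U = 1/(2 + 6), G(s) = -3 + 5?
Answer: -28495/8 ≈ -3561.9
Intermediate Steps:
G(s) = 2
U = ⅛ (U = 1/8 = ⅛ ≈ 0.12500)
V(k) = ⅛
j(h) = ⅛ + h (j(h) = h + (h/h)/8 = h + (⅛)*1 = h + ⅛ = ⅛ + h)
j(G(-1)) - 1*3564 = (⅛ + 2) - 1*3564 = 17/8 - 3564 = -28495/8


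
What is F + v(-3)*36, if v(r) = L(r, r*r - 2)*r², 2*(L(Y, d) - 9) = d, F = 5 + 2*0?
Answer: 4055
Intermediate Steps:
F = 5 (F = 5 + 0 = 5)
L(Y, d) = 9 + d/2
v(r) = r²*(8 + r²/2) (v(r) = (9 + (r*r - 2)/2)*r² = (9 + (r² - 2)/2)*r² = (9 + (-2 + r²)/2)*r² = (9 + (-1 + r²/2))*r² = (8 + r²/2)*r² = r²*(8 + r²/2))
F + v(-3)*36 = 5 + ((½)*(-3)²*(16 + (-3)²))*36 = 5 + ((½)*9*(16 + 9))*36 = 5 + ((½)*9*25)*36 = 5 + (225/2)*36 = 5 + 4050 = 4055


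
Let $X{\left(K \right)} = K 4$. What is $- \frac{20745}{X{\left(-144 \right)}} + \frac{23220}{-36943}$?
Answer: $\frac{83667535}{2364352} \approx 35.387$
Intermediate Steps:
$X{\left(K \right)} = 4 K$
$- \frac{20745}{X{\left(-144 \right)}} + \frac{23220}{-36943} = - \frac{20745}{4 \left(-144\right)} + \frac{23220}{-36943} = - \frac{20745}{-576} + 23220 \left(- \frac{1}{36943}\right) = \left(-20745\right) \left(- \frac{1}{576}\right) - \frac{23220}{36943} = \frac{2305}{64} - \frac{23220}{36943} = \frac{83667535}{2364352}$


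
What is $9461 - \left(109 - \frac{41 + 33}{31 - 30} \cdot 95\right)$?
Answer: $16382$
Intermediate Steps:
$9461 - \left(109 - \frac{41 + 33}{31 - 30} \cdot 95\right) = 9461 - \left(109 - \frac{74}{1} \cdot 95\right) = 9461 - \left(109 - 74 \cdot 1 \cdot 95\right) = 9461 + \left(-109 + 74 \cdot 95\right) = 9461 + \left(-109 + 7030\right) = 9461 + 6921 = 16382$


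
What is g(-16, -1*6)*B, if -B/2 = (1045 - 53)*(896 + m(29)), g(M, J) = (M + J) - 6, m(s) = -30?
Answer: 48108032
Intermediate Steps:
g(M, J) = -6 + J + M (g(M, J) = (J + M) - 6 = -6 + J + M)
B = -1718144 (B = -2*(1045 - 53)*(896 - 30) = -1984*866 = -2*859072 = -1718144)
g(-16, -1*6)*B = (-6 - 1*6 - 16)*(-1718144) = (-6 - 6 - 16)*(-1718144) = -28*(-1718144) = 48108032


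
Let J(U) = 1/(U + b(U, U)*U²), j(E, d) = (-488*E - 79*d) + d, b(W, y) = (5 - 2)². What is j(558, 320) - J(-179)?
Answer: -85668512161/288190 ≈ -2.9726e+5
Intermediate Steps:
b(W, y) = 9 (b(W, y) = 3² = 9)
j(E, d) = -488*E - 78*d
J(U) = 1/(U + 9*U²)
j(558, 320) - J(-179) = (-488*558 - 78*320) - 1/((-179)*(1 + 9*(-179))) = (-272304 - 24960) - (-1)/(179*(1 - 1611)) = -297264 - (-1)/(179*(-1610)) = -297264 - (-1)*(-1)/(179*1610) = -297264 - 1*1/288190 = -297264 - 1/288190 = -85668512161/288190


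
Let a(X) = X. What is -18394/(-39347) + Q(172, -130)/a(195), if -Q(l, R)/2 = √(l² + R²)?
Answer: 18394/39347 - 4*√11621/195 ≈ -1.7438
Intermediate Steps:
Q(l, R) = -2*√(R² + l²) (Q(l, R) = -2*√(l² + R²) = -2*√(R² + l²))
-18394/(-39347) + Q(172, -130)/a(195) = -18394/(-39347) - 2*√((-130)² + 172²)/195 = -18394*(-1/39347) - 2*√(16900 + 29584)*(1/195) = 18394/39347 - 4*√11621*(1/195) = 18394/39347 - 4*√11621/195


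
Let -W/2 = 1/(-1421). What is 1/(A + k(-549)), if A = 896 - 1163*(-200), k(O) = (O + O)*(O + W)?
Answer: 1421/1188377262 ≈ 1.1957e-6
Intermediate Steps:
W = 2/1421 (W = -2/(-1421) = -2*(-1/1421) = 2/1421 ≈ 0.0014075)
k(O) = 2*O*(2/1421 + O) (k(O) = (O + O)*(O + 2/1421) = (2*O)*(2/1421 + O) = 2*O*(2/1421 + O))
A = 233496 (A = 896 + 232600 = 233496)
1/(A + k(-549)) = 1/(233496 + (2/1421)*(-549)*(2 + 1421*(-549))) = 1/(233496 + (2/1421)*(-549)*(2 - 780129)) = 1/(233496 + (2/1421)*(-549)*(-780127)) = 1/(233496 + 856579446/1421) = 1/(1188377262/1421) = 1421/1188377262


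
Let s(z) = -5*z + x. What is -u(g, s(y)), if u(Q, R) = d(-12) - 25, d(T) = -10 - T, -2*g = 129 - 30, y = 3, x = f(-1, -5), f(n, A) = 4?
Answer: 23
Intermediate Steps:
x = 4
g = -99/2 (g = -(129 - 30)/2 = -½*99 = -99/2 ≈ -49.500)
s(z) = 4 - 5*z (s(z) = -5*z + 4 = 4 - 5*z)
u(Q, R) = -23 (u(Q, R) = (-10 - 1*(-12)) - 25 = (-10 + 12) - 25 = 2 - 25 = -23)
-u(g, s(y)) = -1*(-23) = 23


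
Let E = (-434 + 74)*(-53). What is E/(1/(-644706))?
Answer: -12300990480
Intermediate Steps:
E = 19080 (E = -360*(-53) = 19080)
E/(1/(-644706)) = 19080/(1/(-644706)) = 19080/(-1/644706) = 19080*(-644706) = -12300990480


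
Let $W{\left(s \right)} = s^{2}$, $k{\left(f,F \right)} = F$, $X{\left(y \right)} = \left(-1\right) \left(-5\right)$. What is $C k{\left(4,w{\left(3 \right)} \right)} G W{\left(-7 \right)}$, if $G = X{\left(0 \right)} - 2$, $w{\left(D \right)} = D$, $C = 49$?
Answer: $21609$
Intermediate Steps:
$X{\left(y \right)} = 5$
$G = 3$ ($G = 5 - 2 = 3$)
$C k{\left(4,w{\left(3 \right)} \right)} G W{\left(-7 \right)} = 49 \cdot 3 \cdot 3 \left(-7\right)^{2} = 49 \cdot 9 \cdot 49 = 441 \cdot 49 = 21609$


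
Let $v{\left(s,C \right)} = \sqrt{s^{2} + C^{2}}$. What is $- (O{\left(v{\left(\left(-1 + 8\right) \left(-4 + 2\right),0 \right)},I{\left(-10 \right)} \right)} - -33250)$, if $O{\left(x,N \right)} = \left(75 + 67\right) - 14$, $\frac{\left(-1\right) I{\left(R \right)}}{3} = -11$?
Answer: $-33378$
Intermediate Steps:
$I{\left(R \right)} = 33$ ($I{\left(R \right)} = \left(-3\right) \left(-11\right) = 33$)
$v{\left(s,C \right)} = \sqrt{C^{2} + s^{2}}$
$O{\left(x,N \right)} = 128$ ($O{\left(x,N \right)} = 142 - 14 = 128$)
$- (O{\left(v{\left(\left(-1 + 8\right) \left(-4 + 2\right),0 \right)},I{\left(-10 \right)} \right)} - -33250) = - (128 - -33250) = - (128 + 33250) = \left(-1\right) 33378 = -33378$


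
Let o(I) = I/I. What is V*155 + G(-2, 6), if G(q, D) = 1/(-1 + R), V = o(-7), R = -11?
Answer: 1859/12 ≈ 154.92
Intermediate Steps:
o(I) = 1
V = 1
G(q, D) = -1/12 (G(q, D) = 1/(-1 - 11) = 1/(-12) = -1/12)
V*155 + G(-2, 6) = 1*155 - 1/12 = 155 - 1/12 = 1859/12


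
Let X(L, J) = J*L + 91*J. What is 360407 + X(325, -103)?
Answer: 317559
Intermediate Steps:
X(L, J) = 91*J + J*L
360407 + X(325, -103) = 360407 - 103*(91 + 325) = 360407 - 103*416 = 360407 - 42848 = 317559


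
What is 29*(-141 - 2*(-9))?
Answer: -3567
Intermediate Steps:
29*(-141 - 2*(-9)) = 29*(-141 + 18) = 29*(-123) = -3567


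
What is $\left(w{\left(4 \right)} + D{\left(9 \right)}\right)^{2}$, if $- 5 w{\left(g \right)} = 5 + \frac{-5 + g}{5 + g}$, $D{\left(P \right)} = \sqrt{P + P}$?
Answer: $\frac{38386}{2025} - \frac{88 \sqrt{2}}{15} \approx 10.659$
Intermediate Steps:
$D{\left(P \right)} = \sqrt{2} \sqrt{P}$ ($D{\left(P \right)} = \sqrt{2 P} = \sqrt{2} \sqrt{P}$)
$w{\left(g \right)} = -1 - \frac{-5 + g}{5 \left(5 + g\right)}$ ($w{\left(g \right)} = - \frac{5 + \frac{-5 + g}{5 + g}}{5} = -1 - \frac{-5 + g}{5 \left(5 + g\right)}$)
$\left(w{\left(4 \right)} + D{\left(9 \right)}\right)^{2} = \left(\frac{2 \left(-10 - 12\right)}{5 \left(5 + 4\right)} + \sqrt{2} \sqrt{9}\right)^{2} = \left(\frac{2 \left(-10 - 12\right)}{5 \cdot 9} + \sqrt{2} \cdot 3\right)^{2} = \left(\frac{2}{5} \cdot \frac{1}{9} \left(-22\right) + 3 \sqrt{2}\right)^{2} = \left(- \frac{44}{45} + 3 \sqrt{2}\right)^{2}$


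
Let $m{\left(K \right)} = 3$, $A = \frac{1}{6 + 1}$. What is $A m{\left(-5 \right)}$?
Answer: $\frac{3}{7} \approx 0.42857$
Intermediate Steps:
$A = \frac{1}{7} \approx 0.14286$
$A m{\left(-5 \right)} = \frac{1}{7} \cdot 3 = \frac{3}{7}$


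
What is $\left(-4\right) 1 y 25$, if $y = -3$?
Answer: $300$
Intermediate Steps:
$\left(-4\right) 1 y 25 = \left(-4\right) 1 \left(-3\right) 25 = \left(-4\right) \left(-3\right) 25 = 12 \cdot 25 = 300$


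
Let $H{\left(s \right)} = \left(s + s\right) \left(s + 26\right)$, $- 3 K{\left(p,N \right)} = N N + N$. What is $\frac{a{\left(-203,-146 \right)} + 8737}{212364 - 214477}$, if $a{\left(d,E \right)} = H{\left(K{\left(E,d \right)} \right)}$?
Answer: $- \frac{3356665769}{19017} \approx -1.7651 \cdot 10^{5}$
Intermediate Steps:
$K{\left(p,N \right)} = - \frac{N}{3} - \frac{N^{2}}{3}$ ($K{\left(p,N \right)} = - \frac{N N + N}{3} = - \frac{N^{2} + N}{3} = - \frac{N + N^{2}}{3} = - \frac{N}{3} - \frac{N^{2}}{3}$)
$H{\left(s \right)} = 2 s \left(26 + s\right)$
$a{\left(d,E \right)} = - \frac{2 d \left(1 + d\right) \left(26 - \frac{d \left(1 + d\right)}{3}\right)}{3}$ ($a{\left(d,E \right)} = 2 \left(- \frac{d \left(1 + d\right)}{3}\right) \left(26 - \frac{d \left(1 + d\right)}{3}\right) = - \frac{2 d \left(1 + d\right) \left(26 - \frac{d \left(1 + d\right)}{3}\right)}{3}$)
$\frac{a{\left(-203,-146 \right)} + 8737}{212364 - 214477} = \frac{\frac{2}{9} \left(-203\right) \left(1 - 203\right) \left(-78 - 203 \left(1 - 203\right)\right) + 8737}{212364 - 214477} = \frac{\frac{2}{9} \left(-203\right) \left(-202\right) \left(-78 - -41006\right) + 8737}{-2113} = \left(\frac{2}{9} \left(-203\right) \left(-202\right) \left(-78 + 41006\right) + 8737\right) \left(- \frac{1}{2113}\right) = \left(\frac{2}{9} \left(-203\right) \left(-202\right) 40928 + 8737\right) \left(- \frac{1}{2113}\right) = \left(\frac{3356587136}{9} + 8737\right) \left(- \frac{1}{2113}\right) = \frac{3356665769}{9} \left(- \frac{1}{2113}\right) = - \frac{3356665769}{19017}$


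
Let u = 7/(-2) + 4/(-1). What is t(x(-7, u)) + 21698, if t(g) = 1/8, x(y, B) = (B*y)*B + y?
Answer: 173585/8 ≈ 21698.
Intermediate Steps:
u = -15/2 (u = 7*(-½) + 4*(-1) = -7/2 - 4 = -15/2 ≈ -7.5000)
x(y, B) = y + y*B² (x(y, B) = y*B² + y = y + y*B²)
t(g) = ⅛
t(x(-7, u)) + 21698 = ⅛ + 21698 = 173585/8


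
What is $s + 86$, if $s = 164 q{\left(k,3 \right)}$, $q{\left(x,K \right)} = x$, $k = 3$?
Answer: $578$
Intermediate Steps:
$s = 492$ ($s = 164 \cdot 3 = 492$)
$s + 86 = 492 + 86 = 578$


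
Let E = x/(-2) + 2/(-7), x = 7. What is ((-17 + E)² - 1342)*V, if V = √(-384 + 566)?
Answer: -178351*√182/196 ≈ -12276.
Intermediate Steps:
V = √182 ≈ 13.491
E = -53/14 (E = 7/(-2) + 2/(-7) = 7*(-½) + 2*(-⅐) = -7/2 - 2/7 = -53/14 ≈ -3.7857)
((-17 + E)² - 1342)*V = ((-17 - 53/14)² - 1342)*√182 = ((-291/14)² - 1342)*√182 = (84681/196 - 1342)*√182 = -178351*√182/196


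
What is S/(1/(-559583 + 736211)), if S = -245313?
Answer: -43329144564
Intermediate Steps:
S/(1/(-559583 + 736211)) = -245313/(1/(-559583 + 736211)) = -245313/(1/176628) = -245313/1/176628 = -245313*176628 = -43329144564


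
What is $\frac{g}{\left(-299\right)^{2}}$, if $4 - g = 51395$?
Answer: $- \frac{51391}{89401} \approx -0.57484$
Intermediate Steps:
$g = -51391$ ($g = 4 - 51395 = -51391$)
$\frac{g}{\left(-299\right)^{2}} = - \frac{51391}{\left(-299\right)^{2}} = - \frac{51391}{89401}$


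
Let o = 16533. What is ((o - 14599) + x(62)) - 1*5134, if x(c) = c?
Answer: -3138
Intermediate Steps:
((o - 14599) + x(62)) - 1*5134 = ((16533 - 14599) + 62) - 1*5134 = (1934 + 62) - 5134 = 1996 - 5134 = -3138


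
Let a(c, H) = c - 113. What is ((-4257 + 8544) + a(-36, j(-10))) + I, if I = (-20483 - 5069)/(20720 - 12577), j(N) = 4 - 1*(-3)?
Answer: 33670182/8143 ≈ 4134.9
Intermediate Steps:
j(N) = 7 (j(N) = 4 + 3 = 7)
a(c, H) = -113 + c
I = -25552/8143 ≈ -3.1379
((-4257 + 8544) + a(-36, j(-10))) + I = ((-4257 + 8544) + (-113 - 36)) - 25552/8143 = (4287 - 149) - 25552/8143 = 4138 - 25552/8143 = 33670182/8143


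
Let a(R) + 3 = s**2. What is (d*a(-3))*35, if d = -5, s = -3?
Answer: -1050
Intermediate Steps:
a(R) = 6 (a(R) = -3 + (-3)**2 = -3 + 9 = 6)
(d*a(-3))*35 = -5*6*35 = -30*35 = -1050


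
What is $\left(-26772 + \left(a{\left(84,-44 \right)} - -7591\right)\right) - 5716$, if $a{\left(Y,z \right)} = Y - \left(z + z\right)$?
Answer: $-24725$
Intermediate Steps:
$a{\left(Y,z \right)} = Y - 2 z$
$\left(-26772 + \left(a{\left(84,-44 \right)} - -7591\right)\right) - 5716 = \left(-26772 + \left(\left(84 - -88\right) - -7591\right)\right) - 5716 = \left(-26772 + \left(\left(84 + 88\right) + 7591\right)\right) - 5716 = \left(-26772 + \left(172 + 7591\right)\right) - 5716 = \left(-26772 + 7763\right) - 5716 = -19009 - 5716 = -24725$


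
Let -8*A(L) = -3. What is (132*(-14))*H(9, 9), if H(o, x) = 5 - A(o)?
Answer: -8547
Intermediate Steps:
A(L) = 3/8 (A(L) = -⅛*(-3) = 3/8)
H(o, x) = 37/8 (H(o, x) = 5 - 1*3/8 = 5 - 3/8 = 37/8)
(132*(-14))*H(9, 9) = (132*(-14))*(37/8) = -1848*37/8 = -8547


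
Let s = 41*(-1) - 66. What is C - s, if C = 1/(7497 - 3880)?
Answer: 387020/3617 ≈ 107.00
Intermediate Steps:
C = 1/3617 ≈ 0.00027647
s = -107 (s = -41 - 66 = -107)
C - s = 1/3617 - 1*(-107) = 1/3617 + 107 = 387020/3617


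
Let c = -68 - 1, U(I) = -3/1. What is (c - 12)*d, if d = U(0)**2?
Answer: -729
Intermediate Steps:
U(I) = -3 (U(I) = -3*1 = -3)
c = -69
d = 9 (d = (-3)**2 = 9)
(c - 12)*d = (-69 - 12)*9 = -81*9 = -729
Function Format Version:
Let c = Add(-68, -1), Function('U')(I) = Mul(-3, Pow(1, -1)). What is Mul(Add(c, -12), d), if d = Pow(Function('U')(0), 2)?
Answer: -729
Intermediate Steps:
Function('U')(I) = -3 (Function('U')(I) = Mul(-3, 1) = -3)
c = -69
d = 9 (d = Pow(-3, 2) = 9)
Mul(Add(c, -12), d) = Mul(Add(-69, -12), 9) = Mul(-81, 9) = -729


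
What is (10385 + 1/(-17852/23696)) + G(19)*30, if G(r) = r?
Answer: 48886241/4463 ≈ 10954.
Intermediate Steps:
(10385 + 1/(-17852/23696)) + G(19)*30 = (10385 + 1/(-17852/23696)) + 19*30 = (10385 + 1/(-17852*1/23696)) + 570 = (10385 + 1/(-4463/5924)) + 570 = (10385 - 5924/4463) + 570 = 46342331/4463 + 570 = 48886241/4463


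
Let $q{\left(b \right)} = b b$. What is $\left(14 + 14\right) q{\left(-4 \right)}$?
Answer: $448$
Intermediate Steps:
$q{\left(b \right)} = b^{2}$
$\left(14 + 14\right) q{\left(-4 \right)} = \left(14 + 14\right) \left(-4\right)^{2} = 28 \cdot 16 = 448$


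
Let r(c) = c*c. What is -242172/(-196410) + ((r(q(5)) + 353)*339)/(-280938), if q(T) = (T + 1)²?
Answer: -2320001843/3065501810 ≈ -0.75681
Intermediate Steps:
q(T) = (1 + T)²
r(c) = c²
-242172/(-196410) + ((r(q(5)) + 353)*339)/(-280938) = -242172/(-196410) + ((((1 + 5)²)² + 353)*339)/(-280938) = -242172*(-1/196410) + (((6²)² + 353)*339)*(-1/280938) = 40362/32735 + ((36² + 353)*339)*(-1/280938) = 40362/32735 + ((1296 + 353)*339)*(-1/280938) = 40362/32735 + (1649*339)*(-1/280938) = 40362/32735 + 559011*(-1/280938) = 40362/32735 - 186337/93646 = -2320001843/3065501810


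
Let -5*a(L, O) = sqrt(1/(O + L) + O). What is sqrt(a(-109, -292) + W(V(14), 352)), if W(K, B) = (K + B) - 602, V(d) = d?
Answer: sqrt(-948725900 - 2005*I*sqrt(46954293))/2005 ≈ 0.11123 - 15.363*I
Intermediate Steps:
W(K, B) = -602 + B + K (W(K, B) = (B + K) - 602 = -602 + B + K)
a(L, O) = -sqrt(O + 1/(L + O))/5 (a(L, O) = -sqrt(1/(O + L) + O)/5 = -sqrt(1/(L + O) + O)/5 = -sqrt(O + 1/(L + O))/5)
sqrt(a(-109, -292) + W(V(14), 352)) = sqrt(-sqrt(1 - 292*(-109 - 292))*(I*sqrt(401)/401)/5 + (-602 + 352 + 14)) = sqrt(-sqrt(1 - 292*(-401))*(I*sqrt(401)/401)/5 - 236) = sqrt(-I*sqrt(401)*sqrt(1 + 117092)/401/5 - 236) = sqrt(-I*sqrt(46954293)/401/5 - 236) = sqrt(-I*sqrt(46954293)/2005 - 236) = sqrt(-236 - I*sqrt(46954293)/2005)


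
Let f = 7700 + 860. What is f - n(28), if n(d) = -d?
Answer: 8588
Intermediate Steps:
f = 8560
f - n(28) = 8560 - (-1)*28 = 8560 - 1*(-28) = 8560 + 28 = 8588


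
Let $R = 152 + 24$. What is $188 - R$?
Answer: $12$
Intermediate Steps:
$R = 176$
$188 - R = 188 - 176 = 12$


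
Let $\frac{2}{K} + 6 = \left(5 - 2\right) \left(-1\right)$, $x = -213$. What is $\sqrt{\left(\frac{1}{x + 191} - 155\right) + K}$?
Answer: $\frac{i \sqrt{676346}}{66} \approx 12.461 i$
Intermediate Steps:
$K = - \frac{2}{9}$ ($K = \frac{2}{-6 + \left(5 - 2\right) \left(-1\right)} = \frac{2}{-6 + 3 \left(-1\right)} = \frac{2}{-6 - 3} = \frac{2}{-9} = 2 \left(- \frac{1}{9}\right) = - \frac{2}{9} \approx -0.22222$)
$\sqrt{\left(\frac{1}{x + 191} - 155\right) + K} = \sqrt{\left(\frac{1}{-213 + 191} - 155\right) - \frac{2}{9}} = \sqrt{\left(\frac{1}{-22} - 155\right) - \frac{2}{9}} = \sqrt{\left(- \frac{1}{22} - 155\right) - \frac{2}{9}} = \sqrt{- \frac{3411}{22} - \frac{2}{9}} = \sqrt{- \frac{30743}{198}} = \frac{i \sqrt{676346}}{66}$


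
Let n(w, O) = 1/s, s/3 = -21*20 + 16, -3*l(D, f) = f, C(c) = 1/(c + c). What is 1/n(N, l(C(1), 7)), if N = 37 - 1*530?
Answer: -1212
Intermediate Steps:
C(c) = 1/(2*c)
N = -493 (N = 37 - 530 = -493)
l(D, f) = -f/3
s = -1212 (s = 3*(-21*20 + 16) = 3*(-420 + 16) = 3*(-404) = -1212)
n(w, O) = -1/1212 (n(w, O) = 1/(-1212) = -1/1212)
1/n(N, l(C(1), 7)) = 1/(-1/1212) = -1212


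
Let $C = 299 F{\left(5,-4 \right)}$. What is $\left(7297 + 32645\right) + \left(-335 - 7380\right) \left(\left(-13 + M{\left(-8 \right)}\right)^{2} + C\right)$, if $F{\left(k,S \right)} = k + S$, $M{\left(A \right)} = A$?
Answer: $-5669158$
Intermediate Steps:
$F{\left(k,S \right)} = S + k$
$C = 299$ ($C = 299 \left(-4 + 5\right) = 299 \cdot 1 = 299$)
$\left(7297 + 32645\right) + \left(-335 - 7380\right) \left(\left(-13 + M{\left(-8 \right)}\right)^{2} + C\right) = \left(7297 + 32645\right) + \left(-335 - 7380\right) \left(\left(-13 - 8\right)^{2} + 299\right) = 39942 + \left(-335 - 7380\right) \left(\left(-21\right)^{2} + 299\right) = 39942 + \left(-335 - 7380\right) \left(441 + 299\right) = 39942 - 5709100 = -5669158$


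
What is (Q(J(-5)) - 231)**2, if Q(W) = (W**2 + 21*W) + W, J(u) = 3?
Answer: 24336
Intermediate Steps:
Q(W) = W**2 + 22*W
(Q(J(-5)) - 231)**2 = (3*(22 + 3) - 231)**2 = (3*25 - 231)**2 = (75 - 231)**2 = (-156)**2 = 24336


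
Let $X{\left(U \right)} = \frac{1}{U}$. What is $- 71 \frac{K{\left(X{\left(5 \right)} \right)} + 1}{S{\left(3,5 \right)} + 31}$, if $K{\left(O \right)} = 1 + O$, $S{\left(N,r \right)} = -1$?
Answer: $- \frac{781}{150} \approx -5.2067$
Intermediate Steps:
$- 71 \frac{K{\left(X{\left(5 \right)} \right)} + 1}{S{\left(3,5 \right)} + 31} = - 71 \frac{\left(1 + \frac{1}{5}\right) + 1}{-1 + 31} = - 71 \frac{\left(1 + \frac{1}{5}\right) + 1}{30} = - 71 \left(\frac{6}{5} + 1\right) \frac{1}{30} = - 71 \cdot \frac{11}{5} \cdot \frac{1}{30} = \left(-71\right) \frac{11}{150} = - \frac{781}{150}$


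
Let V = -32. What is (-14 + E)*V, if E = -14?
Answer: 896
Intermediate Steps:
(-14 + E)*V = (-14 - 14)*(-32) = -28*(-32) = 896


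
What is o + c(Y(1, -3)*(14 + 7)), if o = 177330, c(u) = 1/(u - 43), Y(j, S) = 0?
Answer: 7625189/43 ≈ 1.7733e+5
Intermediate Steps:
c(u) = 1/(-43 + u)
o + c(Y(1, -3)*(14 + 7)) = 177330 + 1/(-43 + 0*(14 + 7)) = 177330 + 1/(-43 + 0*21) = 177330 + 1/(-43 + 0) = 177330 + 1/(-43) = 177330 - 1/43 = 7625189/43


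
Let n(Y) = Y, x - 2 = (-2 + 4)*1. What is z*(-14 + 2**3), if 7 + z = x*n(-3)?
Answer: 114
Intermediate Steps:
x = 4 (x = 2 + (-2 + 4)*1 = 2 + 2*1 = 2 + 2 = 4)
z = -19 (z = -7 + 4*(-3) = -7 - 12 = -19)
z*(-14 + 2**3) = -19*(-14 + 2**3) = -19*(-14 + 8) = -19*(-6) = 114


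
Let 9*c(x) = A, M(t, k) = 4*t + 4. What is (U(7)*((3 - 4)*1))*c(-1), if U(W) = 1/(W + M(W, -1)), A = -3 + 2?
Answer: 1/351 ≈ 0.0028490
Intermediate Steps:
A = -1
M(t, k) = 4 + 4*t
c(x) = -⅑ (c(x) = (⅑)*(-1) = -⅑)
U(W) = 1/(4 + 5*W) (U(W) = 1/(W + (4 + 4*W)) = 1/(4 + 5*W))
(U(7)*((3 - 4)*1))*c(-1) = (((3 - 4)*1)/(4 + 5*7))*(-⅑) = ((-1*1)/(4 + 35))*(-⅑) = (-1/39)*(-⅑) = ((1/39)*(-1))*(-⅑) = -1/39*(-⅑) = 1/351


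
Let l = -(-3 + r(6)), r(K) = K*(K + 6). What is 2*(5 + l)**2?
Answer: 8192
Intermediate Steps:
r(K) = K*(6 + K)
l = -69 (l = -(-3 + 6*(6 + 6)) = -(-3 + 6*12) = -(-3 + 72) = -1*69 = -69)
2*(5 + l)**2 = 2*(5 - 69)**2 = 2*(-64)**2 = 2*4096 = 8192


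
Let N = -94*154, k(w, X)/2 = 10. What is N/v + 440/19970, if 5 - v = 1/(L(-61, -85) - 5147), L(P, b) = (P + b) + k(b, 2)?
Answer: -76216870026/26326451 ≈ -2895.1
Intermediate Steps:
k(w, X) = 20 (k(w, X) = 2*10 = 20)
L(P, b) = 20 + P + b (L(P, b) = (P + b) + 20 = 20 + P + b)
N = -14476
v = 26366/5273 (v = 5 - 1/((20 - 61 - 85) - 5147) = 5 - 1/(-126 - 5147) = 5 - 1/(-5273) = 5 - 1*(-1/5273) = 5 + 1/5273 = 26366/5273 ≈ 5.0002)
N/v + 440/19970 = -14476/26366/5273 + 440/19970 = -14476*5273/26366 + 440*(1/19970) = -38165974/13183 + 44/1997 = -76216870026/26326451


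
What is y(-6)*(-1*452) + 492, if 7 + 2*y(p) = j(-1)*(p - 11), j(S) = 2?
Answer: 9758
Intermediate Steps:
y(p) = -29/2 + p (y(p) = -7/2 + (2*(p - 11))/2 = -7/2 + (2*(-11 + p))/2 = -7/2 + (-22 + 2*p)/2 = -7/2 + (-11 + p) = -29/2 + p)
y(-6)*(-1*452) + 492 = (-29/2 - 6)*(-1*452) + 492 = -41/2*(-452) + 492 = 9266 + 492 = 9758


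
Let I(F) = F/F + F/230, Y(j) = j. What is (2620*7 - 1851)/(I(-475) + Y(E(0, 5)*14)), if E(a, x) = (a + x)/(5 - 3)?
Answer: 758494/1561 ≈ 485.90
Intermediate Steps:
E(a, x) = a/2 + x/2 (E(a, x) = (a + x)/2 = (a + x)*(½) = a/2 + x/2)
I(F) = 1 + F/230 (I(F) = 1 + F*(1/230) = 1 + F/230)
(2620*7 - 1851)/(I(-475) + Y(E(0, 5)*14)) = (2620*7 - 1851)/((1 + (1/230)*(-475)) + ((½)*0 + (½)*5)*14) = (18340 - 1851)/((1 - 95/46) + (0 + 5/2)*14) = 16489/(-49/46 + (5/2)*14) = 16489/(-49/46 + 35) = 16489/(1561/46) = 16489*(46/1561) = 758494/1561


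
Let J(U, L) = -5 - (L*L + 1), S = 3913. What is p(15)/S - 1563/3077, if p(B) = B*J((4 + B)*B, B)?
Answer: -2396832/1720043 ≈ -1.3935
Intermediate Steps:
J(U, L) = -6 - L² (J(U, L) = -5 - (L² + 1) = -5 - (1 + L²) = -5 + (-1 - L²) = -6 - L²)
p(B) = B*(-6 - B²)
p(15)/S - 1563/3077 = -1*15*(6 + 15²)/3913 - 1563/3077 = -1*15*(6 + 225)*(1/3913) - 1563*1/3077 = -1*15*231*(1/3913) - 1563/3077 = -3465*1/3913 - 1563/3077 = -495/559 - 1563/3077 = -2396832/1720043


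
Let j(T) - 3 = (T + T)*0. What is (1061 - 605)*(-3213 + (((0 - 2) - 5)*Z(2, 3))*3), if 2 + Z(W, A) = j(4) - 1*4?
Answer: -1436400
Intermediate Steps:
j(T) = 3 (j(T) = 3 + (T + T)*0 = 3 + (2*T)*0 = 3 + 0 = 3)
Z(W, A) = -3 (Z(W, A) = -2 + (3 - 1*4) = -2 + (3 - 4) = -2 - 1 = -3)
(1061 - 605)*(-3213 + (((0 - 2) - 5)*Z(2, 3))*3) = (1061 - 605)*(-3213 + (((0 - 2) - 5)*(-3))*3) = 456*(-3213 + ((-2 - 5)*(-3))*3) = 456*(-3213 - 7*(-3)*3) = 456*(-3213 + 21*3) = 456*(-3213 + 63) = 456*(-3150) = -1436400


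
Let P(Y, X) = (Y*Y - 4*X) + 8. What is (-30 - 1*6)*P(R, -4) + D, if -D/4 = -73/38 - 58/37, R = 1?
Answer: -622890/703 ≈ -886.05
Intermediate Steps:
P(Y, X) = 8 + Y² - 4*X (P(Y, X) = (Y² - 4*X) + 8 = 8 + Y² - 4*X)
D = 9810/703 (D = -4*(-73/38 - 58/37) = -4*(-4905/1406) = 9810/703 ≈ 13.954)
(-30 - 1*6)*P(R, -4) + D = (-30 - 1*6)*(8 + 1² - 4*(-4)) + 9810/703 = (-30 - 6)*(8 + 1 + 16) + 9810/703 = -36*25 + 9810/703 = -900 + 9810/703 = -622890/703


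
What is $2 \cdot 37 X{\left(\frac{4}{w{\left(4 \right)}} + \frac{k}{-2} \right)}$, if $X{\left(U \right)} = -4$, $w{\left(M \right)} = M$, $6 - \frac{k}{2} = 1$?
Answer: $-296$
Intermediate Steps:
$k = 10$ ($k = 12 - 2 = 10$)
$2 \cdot 37 X{\left(\frac{4}{w{\left(4 \right)}} + \frac{k}{-2} \right)} = 2 \cdot 37 \left(-4\right) = 74 \left(-4\right) = -296$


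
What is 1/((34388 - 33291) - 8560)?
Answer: -1/7463 ≈ -0.00013399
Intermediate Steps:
1/((34388 - 33291) - 8560) = 1/(1097 - 8560) = 1/(-7463) = -1/7463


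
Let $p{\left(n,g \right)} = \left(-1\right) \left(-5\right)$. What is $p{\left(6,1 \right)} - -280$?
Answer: $285$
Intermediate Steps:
$p{\left(n,g \right)} = 5$
$p{\left(6,1 \right)} - -280 = 5 - -280 = 5 + 280 = 285$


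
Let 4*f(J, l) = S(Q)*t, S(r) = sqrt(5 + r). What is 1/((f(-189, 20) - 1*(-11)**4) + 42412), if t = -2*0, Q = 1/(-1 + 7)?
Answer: 1/27771 ≈ 3.6009e-5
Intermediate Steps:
Q = 1/6 ≈ 0.16667
t = 0
f(J, l) = 0 (f(J, l) = (sqrt(5 + 1/6)*0)/4 = (sqrt(31/6)*0)/4 = ((sqrt(186)/6)*0)/4 = (1/4)*0 = 0)
1/((f(-189, 20) - 1*(-11)**4) + 42412) = 1/((0 - 1*(-11)**4) + 42412) = 1/((0 - 1*14641) + 42412) = 1/((0 - 14641) + 42412) = 1/(-14641 + 42412) = 1/27771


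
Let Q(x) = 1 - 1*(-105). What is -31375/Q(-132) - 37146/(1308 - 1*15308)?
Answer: -108828131/371000 ≈ -293.34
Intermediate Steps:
Q(x) = 106 (Q(x) = 1 + 105 = 106)
-31375/Q(-132) - 37146/(1308 - 1*15308) = -31375/106 - 37146/(1308 - 1*15308) = -31375*1/106 - 37146/(1308 - 15308) = -31375/106 - 37146/(-14000) = -31375/106 - 37146*(-1/14000) = -31375/106 + 18573/7000 = -108828131/371000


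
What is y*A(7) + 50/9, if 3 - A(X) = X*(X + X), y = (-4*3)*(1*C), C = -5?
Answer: -51250/9 ≈ -5694.4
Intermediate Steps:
y = 60 (y = (-4*3)*(1*(-5)) = -12*(-5) = 60)
A(X) = 3 - 2*X² (A(X) = 3 - X*(X + X) = 3 - X*2*X = 3 - 2*X²)
y*A(7) + 50/9 = 60*(3 - 2*7²) + 50/9 = 60*(3 - 2*49) + 50*(⅑) = 60*(3 - 98) + 50/9 = 60*(-95) + 50/9 = -5700 + 50/9 = -51250/9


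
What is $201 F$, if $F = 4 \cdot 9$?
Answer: $7236$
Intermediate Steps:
$F = 36$
$201 F = 201 \cdot 36 = 7236$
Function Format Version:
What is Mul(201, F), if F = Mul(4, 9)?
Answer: 7236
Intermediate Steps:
F = 36
Mul(201, F) = Mul(201, 36) = 7236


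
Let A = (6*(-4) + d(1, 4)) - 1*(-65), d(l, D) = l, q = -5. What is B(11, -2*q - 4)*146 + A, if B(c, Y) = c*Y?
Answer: 9678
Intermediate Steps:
B(c, Y) = Y*c
A = 42 (A = (6*(-4) + 1) - 1*(-65) = (-24 + 1) + 65 = -23 + 65 = 42)
B(11, -2*q - 4)*146 + A = ((-2*(-5) - 4)*11)*146 + 42 = ((10 - 4)*11)*146 + 42 = (6*11)*146 + 42 = 66*146 + 42 = 9636 + 42 = 9678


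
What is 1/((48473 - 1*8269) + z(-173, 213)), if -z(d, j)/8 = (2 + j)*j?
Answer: -1/326156 ≈ -3.0660e-6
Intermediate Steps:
z(d, j) = -8*j*(2 + j) (z(d, j) = -8*(2 + j)*j = -8*j*(2 + j))
1/((48473 - 1*8269) + z(-173, 213)) = 1/((48473 - 1*8269) - 8*213*(2 + 213)) = 1/((48473 - 8269) - 8*213*215) = 1/(40204 - 366360) = 1/(-326156) = -1/326156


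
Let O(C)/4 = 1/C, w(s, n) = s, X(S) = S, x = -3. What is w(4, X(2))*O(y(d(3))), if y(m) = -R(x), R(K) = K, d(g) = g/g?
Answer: 16/3 ≈ 5.3333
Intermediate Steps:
d(g) = 1
y(m) = 3 (y(m) = -1*(-3) = 3)
O(C) = 4/C
w(4, X(2))*O(y(d(3))) = 4*(4/3) = 16/3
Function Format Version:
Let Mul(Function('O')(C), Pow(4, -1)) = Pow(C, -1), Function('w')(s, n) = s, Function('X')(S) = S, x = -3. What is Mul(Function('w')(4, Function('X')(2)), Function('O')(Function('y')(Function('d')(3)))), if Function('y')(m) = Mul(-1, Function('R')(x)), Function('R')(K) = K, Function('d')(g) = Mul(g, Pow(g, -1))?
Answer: Rational(16, 3) ≈ 5.3333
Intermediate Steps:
Function('d')(g) = 1
Function('y')(m) = 3 (Function('y')(m) = Mul(-1, -3) = 3)
Function('O')(C) = Mul(4, Pow(C, -1))
Mul(Function('w')(4, Function('X')(2)), Function('O')(Function('y')(Function('d')(3)))) = Mul(4, Mul(4, Pow(3, -1))) = Mul(4, Mul(4, Rational(1, 3))) = Mul(4, Rational(4, 3)) = Rational(16, 3)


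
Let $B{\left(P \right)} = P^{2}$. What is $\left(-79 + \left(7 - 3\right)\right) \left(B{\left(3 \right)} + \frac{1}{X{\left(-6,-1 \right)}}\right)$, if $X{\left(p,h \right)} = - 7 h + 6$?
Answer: $- \frac{8850}{13} \approx -680.77$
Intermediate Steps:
$X{\left(p,h \right)} = 6 - 7 h$
$\left(-79 + \left(7 - 3\right)\right) \left(B{\left(3 \right)} + \frac{1}{X{\left(-6,-1 \right)}}\right) = \left(-79 + \left(7 - 3\right)\right) \left(3^{2} + \frac{1}{6 - -7}\right) = \left(-79 + \left(7 - 3\right)\right) \left(9 + \frac{1}{6 + 7}\right) = \left(-79 + 4\right) \left(9 + \frac{1}{13}\right) = - 75 \left(9 + \frac{1}{13}\right) = \left(-75\right) \frac{118}{13} = - \frac{8850}{13}$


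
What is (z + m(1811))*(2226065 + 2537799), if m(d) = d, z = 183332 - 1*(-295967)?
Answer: 2291942609040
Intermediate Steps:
z = 479299 (z = 183332 + 295967 = 479299)
(z + m(1811))*(2226065 + 2537799) = (479299 + 1811)*(2226065 + 2537799) = 481110*4763864 = 2291942609040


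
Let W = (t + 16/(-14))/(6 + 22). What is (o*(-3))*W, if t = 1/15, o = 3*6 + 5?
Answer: 2599/980 ≈ 2.6520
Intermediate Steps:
o = 23 (o = 18 + 5 = 23)
t = 1/15 ≈ 0.066667
W = -113/2940 (W = (1/15 + 16/(-14))/(6 + 22) = (1/15 + 16*(-1/14))/28 = (1/15 - 8/7)*(1/28) = -113/105*1/28 = -113/2940 ≈ -0.038435)
(o*(-3))*W = (23*(-3))*(-113/2940) = -69*(-113/2940) = 2599/980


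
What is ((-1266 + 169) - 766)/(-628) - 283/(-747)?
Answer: 1569385/469116 ≈ 3.3454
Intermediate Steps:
((-1266 + 169) - 766)/(-628) - 283/(-747) = (-1097 - 766)*(-1/628) - 283*(-1/747) = -1863*(-1/628) + 283/747 = 1863/628 + 283/747 = 1569385/469116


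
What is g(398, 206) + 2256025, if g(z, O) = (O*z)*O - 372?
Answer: 19145181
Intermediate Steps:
g(z, O) = -372 + z*O² (g(z, O) = z*O² - 372 = -372 + z*O²)
g(398, 206) + 2256025 = (-372 + 398*206²) + 2256025 = (-372 + 398*42436) + 2256025 = (-372 + 16889528) + 2256025 = 16889156 + 2256025 = 19145181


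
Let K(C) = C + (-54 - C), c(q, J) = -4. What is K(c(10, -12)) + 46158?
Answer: 46104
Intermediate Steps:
K(C) = -54
K(c(10, -12)) + 46158 = -54 + 46158 = 46104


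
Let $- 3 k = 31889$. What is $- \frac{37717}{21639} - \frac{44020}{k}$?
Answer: $\frac{1654888927}{690046071} \approx 2.3982$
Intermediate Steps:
$k = - \frac{31889}{3}$ ($k = \left(- \frac{1}{3}\right) 31889 = - \frac{31889}{3} \approx -10630.0$)
$- \frac{37717}{21639} - \frac{44020}{k} = - \frac{37717}{21639} - \frac{44020}{- \frac{31889}{3}} = \left(-37717\right) \frac{1}{21639} - - \frac{132060}{31889} = - \frac{37717}{21639} + \frac{132060}{31889} = \frac{1654888927}{690046071}$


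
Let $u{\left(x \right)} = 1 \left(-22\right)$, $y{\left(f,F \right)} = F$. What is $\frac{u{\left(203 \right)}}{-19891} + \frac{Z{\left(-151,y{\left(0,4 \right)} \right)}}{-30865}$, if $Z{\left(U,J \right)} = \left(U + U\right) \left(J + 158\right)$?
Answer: $\frac{973826314}{613935715} \approx 1.5862$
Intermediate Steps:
$u{\left(x \right)} = -22$
$Z{\left(U,J \right)} = 2 U \left(158 + J\right)$
$\frac{u{\left(203 \right)}}{-19891} + \frac{Z{\left(-151,y{\left(0,4 \right)} \right)}}{-30865} = - \frac{22}{-19891} + \frac{2 \left(-151\right) \left(158 + 4\right)}{-30865} = \left(-22\right) \left(- \frac{1}{19891}\right) + 2 \left(-151\right) 162 \left(- \frac{1}{30865}\right) = \frac{22}{19891} - - \frac{48924}{30865} = \frac{22}{19891} + \frac{48924}{30865} = \frac{973826314}{613935715}$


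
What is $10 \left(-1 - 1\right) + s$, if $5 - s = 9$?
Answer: $-24$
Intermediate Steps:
$s = -4$ ($s = 5 - 9 = -4$)
$10 \left(-1 - 1\right) + s = 10 \left(-1 - 1\right) - 4 = 10 \left(-2\right) - 4 = -20 - 4 = -24$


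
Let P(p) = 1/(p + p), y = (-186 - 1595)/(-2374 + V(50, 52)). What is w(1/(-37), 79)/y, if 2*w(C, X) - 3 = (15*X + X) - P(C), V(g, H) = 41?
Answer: 5998143/7124 ≈ 841.96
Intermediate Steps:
y = 1781/2333 (y = (-186 - 1595)/(-2374 + 41) = -1781/(-2333) = -1781*(-1/2333) = 1781/2333 ≈ 0.76339)
P(p) = 1/(2*p)
w(C, X) = 3/2 + 8*X - 1/(4*C) (w(C, X) = 3/2 + ((15*X + X) - 1/(2*C))/2 = 3/2 + (16*X - 1/(2*C))/2 = 3/2 + (8*X - 1/(4*C)) = 3/2 + 8*X - 1/(4*C))
w(1/(-37), 79)/y = (3/2 + 8*79 - 1/(4*(1/(-37))))/(1781/2333) = (3/2 + 632 - 1/(4*(-1/37)))*(2333/1781) = (3/2 + 632 - ¼*(-37))*(2333/1781) = (3/2 + 632 + 37/4)*(2333/1781) = (2571/4)*(2333/1781) = 5998143/7124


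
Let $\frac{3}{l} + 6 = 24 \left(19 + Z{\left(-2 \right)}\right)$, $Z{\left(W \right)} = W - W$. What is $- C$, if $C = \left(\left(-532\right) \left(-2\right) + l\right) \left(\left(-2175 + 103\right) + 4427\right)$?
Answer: $- \frac{25057357}{10} \approx -2.5057 \cdot 10^{6}$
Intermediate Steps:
$Z{\left(W \right)} = 0$
$l = \frac{1}{150}$ ($l = \frac{3}{-6 + 24 \left(19 + 0\right)} = \frac{3}{-6 + 24 \cdot 19} = \frac{3}{-6 + 456} = \frac{3}{450} = 3 \cdot \frac{1}{450} = \frac{1}{150} \approx 0.0066667$)
$C = \frac{25057357}{10}$ ($C = \left(\left(-532\right) \left(-2\right) + \frac{1}{150}\right) \left(\left(-2175 + 103\right) + 4427\right) = \left(1064 + \frac{1}{150}\right) \left(-2072 + 4427\right) = \frac{159601}{150} \cdot 2355 = \frac{25057357}{10} \approx 2.5057 \cdot 10^{6}$)
$- C = \left(-1\right) \frac{25057357}{10} = - \frac{25057357}{10}$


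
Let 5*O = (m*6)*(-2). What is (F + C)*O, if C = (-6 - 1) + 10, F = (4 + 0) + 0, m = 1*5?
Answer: -84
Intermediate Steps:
m = 5
O = -12 (O = ((5*6)*(-2))/5 = (30*(-2))/5 = (⅕)*(-60) = -12)
F = 4 (F = 4 + 0 = 4)
C = 3 (C = -7 + 10 = 3)
(F + C)*O = (4 + 3)*(-12) = 7*(-12) = -84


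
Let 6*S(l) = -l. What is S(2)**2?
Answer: 1/9 ≈ 0.11111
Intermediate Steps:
S(l) = -l/6 (S(l) = (-l)/6 = -l/6)
S(2)**2 = (-1/6*2)**2 = (-1/3)**2 = 1/9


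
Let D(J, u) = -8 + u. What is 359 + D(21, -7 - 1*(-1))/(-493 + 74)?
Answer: 150435/419 ≈ 359.03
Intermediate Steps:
359 + D(21, -7 - 1*(-1))/(-493 + 74) = 359 + (-8 + (-7 - 1*(-1)))/(-493 + 74) = 359 + (-8 + (-7 + 1))/(-419) = 359 - (-8 - 6)/419 = 359 - 1/419*(-14) = 359 + 14/419 = 150435/419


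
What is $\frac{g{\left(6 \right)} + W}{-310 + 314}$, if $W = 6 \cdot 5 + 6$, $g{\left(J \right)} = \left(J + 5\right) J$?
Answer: $\frac{51}{2} \approx 25.5$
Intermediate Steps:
$g{\left(J \right)} = J \left(5 + J\right)$ ($g{\left(J \right)} = \left(5 + J\right) J = J \left(5 + J\right)$)
$W = 36$ ($W = 30 + 6 = 36$)
$\frac{g{\left(6 \right)} + W}{-310 + 314} = \frac{6 \left(5 + 6\right) + 36}{-310 + 314} = \frac{6 \cdot 11 + 36}{4} = \frac{66 + 36}{4} = \frac{1}{4} \cdot 102 = \frac{51}{2}$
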